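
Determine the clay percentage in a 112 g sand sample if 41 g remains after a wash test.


Formula: Clay% = (W_total - W_washed) / W_total * 100
Clay mass = 112 - 41 = 71 g
Clay% = 71 / 112 * 100 = 63.3929%

63.3929%


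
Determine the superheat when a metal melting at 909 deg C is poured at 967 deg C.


Formula: Superheat = T_pour - T_melt
Superheat = 967 - 909 = 58 deg C

Answer: 58 deg C


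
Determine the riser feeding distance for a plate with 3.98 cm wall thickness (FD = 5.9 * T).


Formula: FD = 5.9 * T  (riser feeding-distance rule)
FD = 5.9 * 3.98 cm = 23.4820 cm

Answer: 23.4820 cm


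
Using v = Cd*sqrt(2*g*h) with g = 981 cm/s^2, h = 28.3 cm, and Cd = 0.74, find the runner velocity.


Formula: v = Cd * sqrt(2 * g * h)  (Torricelli with discharge coefficient)
2*g*h = 2 * 981 * 28.3 = 55524.6 cm^2/s^2
sqrt(55524.6) = 235.63658 cm/s
v = 0.74 * 235.63658 = 174.3711 cm/s

174.3711 cm/s


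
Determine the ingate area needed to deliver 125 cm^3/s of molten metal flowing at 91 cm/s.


Formula: A_ingate = Q / v  (continuity equation)
A = 125 cm^3/s / 91 cm/s = 1.3736 cm^2


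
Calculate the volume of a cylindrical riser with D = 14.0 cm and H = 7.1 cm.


Formula: V = pi * (D/2)^2 * H  (cylinder volume)
Radius = D/2 = 14.0/2 = 7.0 cm
V = pi * 7.0^2 * 7.1 = 1092.9601 cm^3


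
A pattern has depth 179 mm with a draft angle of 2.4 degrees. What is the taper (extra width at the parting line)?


Formula: taper = depth * tan(draft_angle)
tan(2.4 deg) = 0.0419124
taper = 179 mm * 0.0419124 = 7.5023 mm

7.5023 mm


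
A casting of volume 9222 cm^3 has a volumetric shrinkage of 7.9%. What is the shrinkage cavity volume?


Formula: V_shrink = V_casting * shrinkage_pct / 100
V_shrink = 9222 cm^3 * 7.9 / 100 = 728.5380 cm^3

Answer: 728.5380 cm^3


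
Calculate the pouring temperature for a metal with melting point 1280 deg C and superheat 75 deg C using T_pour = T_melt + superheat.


Formula: T_pour = T_melt + Superheat
T_pour = 1280 + 75 = 1355 deg C


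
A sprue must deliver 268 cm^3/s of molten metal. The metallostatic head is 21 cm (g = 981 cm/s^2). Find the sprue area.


Formula: v = sqrt(2*g*h), A = Q/v
Velocity: v = sqrt(2 * 981 * 21) = sqrt(41202) = 202.9828 cm/s
Sprue area: A = Q / v = 268 / 202.9828 = 1.3203 cm^2

Answer: 1.3203 cm^2


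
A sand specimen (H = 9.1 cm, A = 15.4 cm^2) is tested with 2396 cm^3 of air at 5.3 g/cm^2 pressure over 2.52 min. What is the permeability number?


Formula: Permeability Number P = (V * H) / (p * A * t)
Numerator: V * H = 2396 * 9.1 = 21803.6
Denominator: p * A * t = 5.3 * 15.4 * 2.52 = 205.6824
P = 21803.6 / 205.6824 = 106.0062

Answer: 106.0062


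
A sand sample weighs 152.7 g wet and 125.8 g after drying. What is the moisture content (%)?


Formula: MC = (W_wet - W_dry) / W_wet * 100
Water mass = 152.7 - 125.8 = 26.9 g
MC = 26.9 / 152.7 * 100 = 17.6162%

17.6162%


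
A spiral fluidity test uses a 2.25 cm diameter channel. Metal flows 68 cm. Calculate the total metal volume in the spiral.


Formula: V = pi * (d/2)^2 * L  (cylinder volume)
Radius = 2.25/2 = 1.125 cm
V = pi * 1.125^2 * 68 = 270.3733 cm^3

Answer: 270.3733 cm^3


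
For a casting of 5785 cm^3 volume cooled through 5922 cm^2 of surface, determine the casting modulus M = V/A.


Formula: Casting Modulus M = V / A
M = 5785 cm^3 / 5922 cm^2 = 0.9769 cm

0.9769 cm


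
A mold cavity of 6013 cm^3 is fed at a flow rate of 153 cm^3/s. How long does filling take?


Formula: t_fill = V_mold / Q_flow
t = 6013 cm^3 / 153 cm^3/s = 39.3007 s

Final answer: 39.3007 s


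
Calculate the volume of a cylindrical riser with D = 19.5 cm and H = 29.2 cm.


Formula: V = pi * (D/2)^2 * H  (cylinder volume)
Radius = D/2 = 19.5/2 = 9.75 cm
V = pi * 9.75^2 * 29.2 = 8720.5114 cm^3

8720.5114 cm^3


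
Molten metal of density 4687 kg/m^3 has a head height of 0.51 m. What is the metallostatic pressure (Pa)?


Formula: P = rho * g * h
rho * g = 4687 * 9.81 = 45979.47 N/m^3
P = 45979.47 * 0.51 = 23449.5297 Pa

Answer: 23449.5297 Pa


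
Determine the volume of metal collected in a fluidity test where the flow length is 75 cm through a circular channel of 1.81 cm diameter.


Formula: V = pi * (d/2)^2 * L  (cylinder volume)
Radius = 1.81/2 = 0.905 cm
V = pi * 0.905^2 * 75 = 192.9782 cm^3

Final answer: 192.9782 cm^3


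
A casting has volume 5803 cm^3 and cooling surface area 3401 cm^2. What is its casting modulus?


Formula: Casting Modulus M = V / A
M = 5803 cm^3 / 3401 cm^2 = 1.7063 cm

Final answer: 1.7063 cm


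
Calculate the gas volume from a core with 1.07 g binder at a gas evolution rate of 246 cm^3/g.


Formula: V_gas = W_binder * gas_evolution_rate
V = 1.07 g * 246 cm^3/g = 263.2200 cm^3


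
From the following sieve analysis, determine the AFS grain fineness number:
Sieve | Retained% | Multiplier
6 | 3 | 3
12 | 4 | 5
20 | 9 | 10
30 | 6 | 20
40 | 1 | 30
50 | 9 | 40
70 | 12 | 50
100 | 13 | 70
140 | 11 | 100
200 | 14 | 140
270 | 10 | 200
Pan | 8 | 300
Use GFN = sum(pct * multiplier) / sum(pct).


Formula: GFN = sum(pct * multiplier) / sum(pct)
sum(pct * multiplier) = 9599
sum(pct) = 100
GFN = 9599 / 100 = 95.99

Answer: 95.99


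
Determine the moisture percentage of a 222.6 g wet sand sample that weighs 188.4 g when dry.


Formula: MC = (W_wet - W_dry) / W_wet * 100
Water mass = 222.6 - 188.4 = 34.2 g
MC = 34.2 / 222.6 * 100 = 15.3639%

Final answer: 15.3639%


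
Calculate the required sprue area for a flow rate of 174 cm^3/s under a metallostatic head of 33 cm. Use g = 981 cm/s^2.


Formula: v = sqrt(2*g*h), A = Q/v
Velocity: v = sqrt(2 * 981 * 33) = sqrt(64746) = 254.4524 cm/s
Sprue area: A = Q / v = 174 / 254.4524 = 0.6838 cm^2


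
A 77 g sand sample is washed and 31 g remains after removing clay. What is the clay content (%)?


Formula: Clay% = (W_total - W_washed) / W_total * 100
Clay mass = 77 - 31 = 46 g
Clay% = 46 / 77 * 100 = 59.7403%

59.7403%


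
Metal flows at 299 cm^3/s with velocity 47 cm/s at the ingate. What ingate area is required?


Formula: A_ingate = Q / v  (continuity equation)
A = 299 cm^3/s / 47 cm/s = 6.3617 cm^2

Final answer: 6.3617 cm^2


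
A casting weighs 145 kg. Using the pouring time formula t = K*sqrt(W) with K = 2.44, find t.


Formula: t = K * sqrt(W)
sqrt(W) = sqrt(145) = 12.04159
t = 2.44 * 12.04159 = 29.3815 s

Final answer: 29.3815 s


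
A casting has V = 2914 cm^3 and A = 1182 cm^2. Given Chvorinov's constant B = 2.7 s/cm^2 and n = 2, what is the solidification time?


Formula: t_s = B * (V/A)^n  (Chvorinov's rule, n=2)
Modulus M = V/A = 2914/1182 = 2.465313 cm
M^2 = 2.465313^2 = 6.077768 cm^2
t_s = 2.7 * 6.077768 = 16.4100 s

16.4100 s


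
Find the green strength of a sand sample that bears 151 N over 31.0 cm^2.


Formula: Compressive Strength = Force / Area
Strength = 151 N / 31.0 cm^2 = 4.8710 N/cm^2


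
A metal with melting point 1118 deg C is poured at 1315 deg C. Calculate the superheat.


Formula: Superheat = T_pour - T_melt
Superheat = 1315 - 1118 = 197 deg C

Final answer: 197 deg C


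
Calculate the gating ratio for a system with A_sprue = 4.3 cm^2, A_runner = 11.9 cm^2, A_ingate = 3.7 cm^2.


Sprue:Runner:Ingate = 1 : 11.9/4.3 : 3.7/4.3 = 1:2.77:0.86

Final answer: 1:2.77:0.86


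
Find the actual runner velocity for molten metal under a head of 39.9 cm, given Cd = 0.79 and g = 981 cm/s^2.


Formula: v = Cd * sqrt(2 * g * h)  (Torricelli with discharge coefficient)
2*g*h = 2 * 981 * 39.9 = 78283.8 cm^2/s^2
sqrt(78283.8) = 279.79242 cm/s
v = 0.79 * 279.79242 = 221.0360 cm/s

221.0360 cm/s


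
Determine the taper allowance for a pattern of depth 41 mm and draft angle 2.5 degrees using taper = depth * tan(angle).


Formula: taper = depth * tan(draft_angle)
tan(2.5 deg) = 0.0436609
taper = 41 mm * 0.0436609 = 1.7901 mm


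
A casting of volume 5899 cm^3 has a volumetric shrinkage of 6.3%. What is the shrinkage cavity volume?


Formula: V_shrink = V_casting * shrinkage_pct / 100
V_shrink = 5899 cm^3 * 6.3 / 100 = 371.6370 cm^3

Final answer: 371.6370 cm^3


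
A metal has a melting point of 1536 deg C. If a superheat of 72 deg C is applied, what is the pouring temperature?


Formula: T_pour = T_melt + Superheat
T_pour = 1536 + 72 = 1608 deg C

Final answer: 1608 deg C


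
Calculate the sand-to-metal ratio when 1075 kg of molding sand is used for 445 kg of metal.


Formula: Sand-to-Metal Ratio = W_sand / W_metal
Ratio = 1075 kg / 445 kg = 2.4157

Answer: 2.4157


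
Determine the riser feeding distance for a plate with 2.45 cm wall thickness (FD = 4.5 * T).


Formula: FD = 4.5 * T  (riser feeding-distance rule)
FD = 4.5 * 2.45 cm = 11.0250 cm

Final answer: 11.0250 cm


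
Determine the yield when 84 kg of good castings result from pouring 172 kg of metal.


Formula: Casting Yield = (W_good / W_total) * 100
Yield = (84 kg / 172 kg) * 100 = 48.8372%

Final answer: 48.8372%


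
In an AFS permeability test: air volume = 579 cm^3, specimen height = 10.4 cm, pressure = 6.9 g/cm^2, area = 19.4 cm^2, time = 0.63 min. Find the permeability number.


Formula: Permeability Number P = (V * H) / (p * A * t)
Numerator: V * H = 579 * 10.4 = 6021.6
Denominator: p * A * t = 6.9 * 19.4 * 0.63 = 84.3318
P = 6021.6 / 84.3318 = 71.4037


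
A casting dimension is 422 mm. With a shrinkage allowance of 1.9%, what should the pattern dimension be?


Formula: L_pattern = L_casting * (1 + shrinkage_rate/100)
Shrinkage factor = 1 + 1.9/100 = 1.019
L_pattern = 422 mm * 1.019 = 430.0180 mm

430.0180 mm


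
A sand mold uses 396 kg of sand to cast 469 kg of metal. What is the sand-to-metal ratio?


Formula: Sand-to-Metal Ratio = W_sand / W_metal
Ratio = 396 kg / 469 kg = 0.8443

Final answer: 0.8443


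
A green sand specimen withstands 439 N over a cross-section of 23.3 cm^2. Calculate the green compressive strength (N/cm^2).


Formula: Compressive Strength = Force / Area
Strength = 439 N / 23.3 cm^2 = 18.8412 N/cm^2

Final answer: 18.8412 N/cm^2


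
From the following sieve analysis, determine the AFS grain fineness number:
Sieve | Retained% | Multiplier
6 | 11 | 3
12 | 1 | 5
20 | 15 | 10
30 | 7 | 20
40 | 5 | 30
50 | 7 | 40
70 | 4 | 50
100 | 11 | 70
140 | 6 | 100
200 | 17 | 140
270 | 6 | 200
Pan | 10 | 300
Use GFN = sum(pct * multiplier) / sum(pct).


Formula: GFN = sum(pct * multiplier) / sum(pct)
sum(pct * multiplier) = 8908
sum(pct) = 100
GFN = 8908 / 100 = 89.08

89.08


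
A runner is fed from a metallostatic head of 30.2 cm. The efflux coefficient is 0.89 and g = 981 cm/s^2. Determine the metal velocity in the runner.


Formula: v = Cd * sqrt(2 * g * h)  (Torricelli with discharge coefficient)
2*g*h = 2 * 981 * 30.2 = 59252.4 cm^2/s^2
sqrt(59252.4) = 243.41816 cm/s
v = 0.89 * 243.41816 = 216.6422 cm/s

216.6422 cm/s


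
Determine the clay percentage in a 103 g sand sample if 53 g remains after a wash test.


Formula: Clay% = (W_total - W_washed) / W_total * 100
Clay mass = 103 - 53 = 50 g
Clay% = 50 / 103 * 100 = 48.5437%

Answer: 48.5437%


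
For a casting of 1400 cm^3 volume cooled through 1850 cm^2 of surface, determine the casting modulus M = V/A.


Formula: Casting Modulus M = V / A
M = 1400 cm^3 / 1850 cm^2 = 0.7568 cm

Final answer: 0.7568 cm


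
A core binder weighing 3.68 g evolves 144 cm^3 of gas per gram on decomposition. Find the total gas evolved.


Formula: V_gas = W_binder * gas_evolution_rate
V = 3.68 g * 144 cm^3/g = 529.9200 cm^3


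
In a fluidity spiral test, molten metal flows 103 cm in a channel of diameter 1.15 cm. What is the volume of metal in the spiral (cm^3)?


Formula: V = pi * (d/2)^2 * L  (cylinder volume)
Radius = 1.15/2 = 0.575 cm
V = pi * 0.575^2 * 103 = 106.9850 cm^3

Final answer: 106.9850 cm^3


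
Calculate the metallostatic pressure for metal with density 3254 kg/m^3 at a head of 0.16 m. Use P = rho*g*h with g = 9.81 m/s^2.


Formula: P = rho * g * h
rho * g = 3254 * 9.81 = 31921.74 N/m^3
P = 31921.74 * 0.16 = 5107.4784 Pa

Final answer: 5107.4784 Pa


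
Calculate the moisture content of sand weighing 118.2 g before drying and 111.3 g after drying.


Formula: MC = (W_wet - W_dry) / W_wet * 100
Water mass = 118.2 - 111.3 = 6.9 g
MC = 6.9 / 118.2 * 100 = 5.8376%

5.8376%


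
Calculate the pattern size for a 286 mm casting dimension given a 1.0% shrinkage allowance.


Formula: L_pattern = L_casting * (1 + shrinkage_rate/100)
Shrinkage factor = 1 + 1.0/100 = 1.01
L_pattern = 286 mm * 1.01 = 288.8600 mm

Final answer: 288.8600 mm


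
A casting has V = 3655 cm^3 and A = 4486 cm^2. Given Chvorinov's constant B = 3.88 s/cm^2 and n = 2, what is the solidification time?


Formula: t_s = B * (V/A)^n  (Chvorinov's rule, n=2)
Modulus M = V/A = 3655/4486 = 0.814757 cm
M^2 = 0.814757^2 = 0.663829 cm^2
t_s = 3.88 * 0.663829 = 2.5757 s

Answer: 2.5757 s


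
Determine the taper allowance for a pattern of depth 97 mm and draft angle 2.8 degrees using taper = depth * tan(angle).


Formula: taper = depth * tan(draft_angle)
tan(2.8 deg) = 0.0489082
taper = 97 mm * 0.0489082 = 4.7441 mm


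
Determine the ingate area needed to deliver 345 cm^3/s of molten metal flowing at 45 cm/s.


Formula: A_ingate = Q / v  (continuity equation)
A = 345 cm^3/s / 45 cm/s = 7.6667 cm^2

Final answer: 7.6667 cm^2


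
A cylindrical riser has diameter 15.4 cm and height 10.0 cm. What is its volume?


Formula: V = pi * (D/2)^2 * H  (cylinder volume)
Radius = D/2 = 15.4/2 = 7.7 cm
V = pi * 7.7^2 * 10.0 = 1862.6503 cm^3


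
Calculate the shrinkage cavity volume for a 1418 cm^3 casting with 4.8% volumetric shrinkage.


Formula: V_shrink = V_casting * shrinkage_pct / 100
V_shrink = 1418 cm^3 * 4.8 / 100 = 68.0640 cm^3


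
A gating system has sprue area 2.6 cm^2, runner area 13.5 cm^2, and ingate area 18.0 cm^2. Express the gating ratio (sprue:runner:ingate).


Sprue:Runner:Ingate = 1 : 13.5/2.6 : 18.0/2.6 = 1:5.19:6.92


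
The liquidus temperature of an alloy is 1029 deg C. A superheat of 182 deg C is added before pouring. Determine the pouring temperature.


Formula: T_pour = T_melt + Superheat
T_pour = 1029 + 182 = 1211 deg C

Answer: 1211 deg C


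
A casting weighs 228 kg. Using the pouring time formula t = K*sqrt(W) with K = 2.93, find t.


Formula: t = K * sqrt(W)
sqrt(W) = sqrt(228) = 15.09967
t = 2.93 * 15.09967 = 44.2420 s

Answer: 44.2420 s


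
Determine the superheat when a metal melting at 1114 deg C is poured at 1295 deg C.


Formula: Superheat = T_pour - T_melt
Superheat = 1295 - 1114 = 181 deg C

181 deg C


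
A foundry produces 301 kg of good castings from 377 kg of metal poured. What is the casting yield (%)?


Formula: Casting Yield = (W_good / W_total) * 100
Yield = (301 kg / 377 kg) * 100 = 79.8408%

Answer: 79.8408%


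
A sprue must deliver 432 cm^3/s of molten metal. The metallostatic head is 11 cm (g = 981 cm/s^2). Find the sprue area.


Formula: v = sqrt(2*g*h), A = Q/v
Velocity: v = sqrt(2 * 981 * 11) = sqrt(21582) = 146.9081 cm/s
Sprue area: A = Q / v = 432 / 146.9081 = 2.9406 cm^2

Final answer: 2.9406 cm^2


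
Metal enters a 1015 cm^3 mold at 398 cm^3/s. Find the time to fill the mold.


Formula: t_fill = V_mold / Q_flow
t = 1015 cm^3 / 398 cm^3/s = 2.5503 s

Final answer: 2.5503 s


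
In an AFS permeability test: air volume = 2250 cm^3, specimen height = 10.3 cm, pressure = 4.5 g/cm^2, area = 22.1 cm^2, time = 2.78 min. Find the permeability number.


Formula: Permeability Number P = (V * H) / (p * A * t)
Numerator: V * H = 2250 * 10.3 = 23175.0
Denominator: p * A * t = 4.5 * 22.1 * 2.78 = 276.471
P = 23175.0 / 276.471 = 83.8243

Answer: 83.8243


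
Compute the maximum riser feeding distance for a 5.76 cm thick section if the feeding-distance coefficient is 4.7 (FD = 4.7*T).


Formula: FD = 4.7 * T  (riser feeding-distance rule)
FD = 4.7 * 5.76 cm = 27.0720 cm

Final answer: 27.0720 cm


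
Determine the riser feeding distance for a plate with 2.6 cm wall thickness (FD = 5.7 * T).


Formula: FD = 5.7 * T  (riser feeding-distance rule)
FD = 5.7 * 2.6 cm = 14.8200 cm

14.8200 cm


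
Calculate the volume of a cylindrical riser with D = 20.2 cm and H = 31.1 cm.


Formula: V = pi * (D/2)^2 * H  (cylinder volume)
Radius = D/2 = 20.2/2 = 10.1 cm
V = pi * 10.1^2 * 31.1 = 9966.7373 cm^3

Final answer: 9966.7373 cm^3


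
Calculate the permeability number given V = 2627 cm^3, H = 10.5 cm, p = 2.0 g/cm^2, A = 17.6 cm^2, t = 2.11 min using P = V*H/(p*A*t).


Formula: Permeability Number P = (V * H) / (p * A * t)
Numerator: V * H = 2627 * 10.5 = 27583.5
Denominator: p * A * t = 2.0 * 17.6 * 2.11 = 74.272
P = 27583.5 / 74.272 = 371.3849

Final answer: 371.3849


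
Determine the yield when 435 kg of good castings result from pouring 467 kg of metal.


Formula: Casting Yield = (W_good / W_total) * 100
Yield = (435 kg / 467 kg) * 100 = 93.1478%

Answer: 93.1478%


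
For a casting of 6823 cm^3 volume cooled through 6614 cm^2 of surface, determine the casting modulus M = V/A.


Formula: Casting Modulus M = V / A
M = 6823 cm^3 / 6614 cm^2 = 1.0316 cm

Answer: 1.0316 cm


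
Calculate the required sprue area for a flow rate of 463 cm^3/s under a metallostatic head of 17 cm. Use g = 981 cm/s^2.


Formula: v = sqrt(2*g*h), A = Q/v
Velocity: v = sqrt(2 * 981 * 17) = sqrt(33354) = 182.6308 cm/s
Sprue area: A = Q / v = 463 / 182.6308 = 2.5352 cm^2


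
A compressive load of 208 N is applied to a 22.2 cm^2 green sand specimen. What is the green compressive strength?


Formula: Compressive Strength = Force / Area
Strength = 208 N / 22.2 cm^2 = 9.3694 N/cm^2

Answer: 9.3694 N/cm^2


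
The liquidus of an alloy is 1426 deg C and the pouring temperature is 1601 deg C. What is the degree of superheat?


Formula: Superheat = T_pour - T_melt
Superheat = 1601 - 1426 = 175 deg C

175 deg C


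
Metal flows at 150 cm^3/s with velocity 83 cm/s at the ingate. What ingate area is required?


Formula: A_ingate = Q / v  (continuity equation)
A = 150 cm^3/s / 83 cm/s = 1.8072 cm^2

Answer: 1.8072 cm^2


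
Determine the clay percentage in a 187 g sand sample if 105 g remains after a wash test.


Formula: Clay% = (W_total - W_washed) / W_total * 100
Clay mass = 187 - 105 = 82 g
Clay% = 82 / 187 * 100 = 43.8503%

Final answer: 43.8503%


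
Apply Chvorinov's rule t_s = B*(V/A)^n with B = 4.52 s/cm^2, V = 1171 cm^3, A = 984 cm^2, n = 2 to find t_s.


Formula: t_s = B * (V/A)^n  (Chvorinov's rule, n=2)
Modulus M = V/A = 1171/984 = 1.190041 cm
M^2 = 1.190041^2 = 1.416198 cm^2
t_s = 4.52 * 1.416198 = 6.4012 s

Final answer: 6.4012 s


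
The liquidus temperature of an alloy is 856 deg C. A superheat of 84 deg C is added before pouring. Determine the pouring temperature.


Formula: T_pour = T_melt + Superheat
T_pour = 856 + 84 = 940 deg C


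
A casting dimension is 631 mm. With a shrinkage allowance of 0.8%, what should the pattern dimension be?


Formula: L_pattern = L_casting * (1 + shrinkage_rate/100)
Shrinkage factor = 1 + 0.8/100 = 1.008
L_pattern = 631 mm * 1.008 = 636.0480 mm

636.0480 mm


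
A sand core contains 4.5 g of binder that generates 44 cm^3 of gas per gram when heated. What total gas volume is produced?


Formula: V_gas = W_binder * gas_evolution_rate
V = 4.5 g * 44 cm^3/g = 198.0000 cm^3

Final answer: 198.0000 cm^3


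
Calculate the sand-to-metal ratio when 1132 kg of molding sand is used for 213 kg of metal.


Formula: Sand-to-Metal Ratio = W_sand / W_metal
Ratio = 1132 kg / 213 kg = 5.3146


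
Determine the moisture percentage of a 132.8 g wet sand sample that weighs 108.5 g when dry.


Formula: MC = (W_wet - W_dry) / W_wet * 100
Water mass = 132.8 - 108.5 = 24.3 g
MC = 24.3 / 132.8 * 100 = 18.2982%

18.2982%


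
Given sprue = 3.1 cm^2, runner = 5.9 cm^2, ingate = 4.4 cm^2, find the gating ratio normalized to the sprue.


Sprue:Runner:Ingate = 1 : 5.9/3.1 : 4.4/3.1 = 1:1.90:1.42


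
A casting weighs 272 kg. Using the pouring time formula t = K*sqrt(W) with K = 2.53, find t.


Formula: t = K * sqrt(W)
sqrt(W) = sqrt(272) = 16.49242
t = 2.53 * 16.49242 = 41.7258 s

Final answer: 41.7258 s


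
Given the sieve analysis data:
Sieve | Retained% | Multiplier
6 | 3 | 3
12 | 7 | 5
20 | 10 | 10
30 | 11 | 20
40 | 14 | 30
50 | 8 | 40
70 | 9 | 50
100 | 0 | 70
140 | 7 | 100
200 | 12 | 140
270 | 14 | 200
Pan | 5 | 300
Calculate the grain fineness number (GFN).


Formula: GFN = sum(pct * multiplier) / sum(pct)
sum(pct * multiplier) = 8234
sum(pct) = 100
GFN = 8234 / 100 = 82.34

Final answer: 82.34


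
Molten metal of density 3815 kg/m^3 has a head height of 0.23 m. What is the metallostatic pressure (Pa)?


Formula: P = rho * g * h
rho * g = 3815 * 9.81 = 37425.15 N/m^3
P = 37425.15 * 0.23 = 8607.7845 Pa

Answer: 8607.7845 Pa


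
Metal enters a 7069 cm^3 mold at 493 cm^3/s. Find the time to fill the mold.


Formula: t_fill = V_mold / Q_flow
t = 7069 cm^3 / 493 cm^3/s = 14.3387 s

14.3387 s


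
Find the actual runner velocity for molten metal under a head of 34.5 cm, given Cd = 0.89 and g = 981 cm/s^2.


Formula: v = Cd * sqrt(2 * g * h)  (Torricelli with discharge coefficient)
2*g*h = 2 * 981 * 34.5 = 67689.0 cm^2/s^2
sqrt(67689.0) = 260.17110 cm/s
v = 0.89 * 260.17110 = 231.5523 cm/s

Final answer: 231.5523 cm/s


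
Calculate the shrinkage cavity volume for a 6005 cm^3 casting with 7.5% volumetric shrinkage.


Formula: V_shrink = V_casting * shrinkage_pct / 100
V_shrink = 6005 cm^3 * 7.5 / 100 = 450.3750 cm^3

450.3750 cm^3


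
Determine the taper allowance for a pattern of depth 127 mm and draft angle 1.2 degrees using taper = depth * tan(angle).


Formula: taper = depth * tan(draft_angle)
tan(1.2 deg) = 0.0209470
taper = 127 mm * 0.0209470 = 2.6603 mm

Answer: 2.6603 mm


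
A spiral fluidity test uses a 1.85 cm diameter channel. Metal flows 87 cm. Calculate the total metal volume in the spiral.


Formula: V = pi * (d/2)^2 * L  (cylinder volume)
Radius = 1.85/2 = 0.925 cm
V = pi * 0.925^2 * 87 = 233.8582 cm^3

Final answer: 233.8582 cm^3


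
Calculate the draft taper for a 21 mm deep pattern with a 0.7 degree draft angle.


Formula: taper = depth * tan(draft_angle)
tan(0.7 deg) = 0.0122179
taper = 21 mm * 0.0122179 = 0.2566 mm

Answer: 0.2566 mm


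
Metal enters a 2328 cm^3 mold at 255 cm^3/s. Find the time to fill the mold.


Formula: t_fill = V_mold / Q_flow
t = 2328 cm^3 / 255 cm^3/s = 9.1294 s

Answer: 9.1294 s


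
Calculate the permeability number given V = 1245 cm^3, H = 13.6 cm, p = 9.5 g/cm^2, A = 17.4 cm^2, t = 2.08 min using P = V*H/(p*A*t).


Formula: Permeability Number P = (V * H) / (p * A * t)
Numerator: V * H = 1245 * 13.6 = 16932.0
Denominator: p * A * t = 9.5 * 17.4 * 2.08 = 343.824
P = 16932.0 / 343.824 = 49.2461

Final answer: 49.2461


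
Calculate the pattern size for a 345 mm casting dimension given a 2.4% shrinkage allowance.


Formula: L_pattern = L_casting * (1 + shrinkage_rate/100)
Shrinkage factor = 1 + 2.4/100 = 1.024
L_pattern = 345 mm * 1.024 = 353.2800 mm


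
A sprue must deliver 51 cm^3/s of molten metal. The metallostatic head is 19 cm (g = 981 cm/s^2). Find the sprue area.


Formula: v = sqrt(2*g*h), A = Q/v
Velocity: v = sqrt(2 * 981 * 19) = sqrt(37278) = 193.0751 cm/s
Sprue area: A = Q / v = 51 / 193.0751 = 0.2641 cm^2

0.2641 cm^2


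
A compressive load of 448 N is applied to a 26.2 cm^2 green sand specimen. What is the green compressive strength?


Formula: Compressive Strength = Force / Area
Strength = 448 N / 26.2 cm^2 = 17.0992 N/cm^2

17.0992 N/cm^2


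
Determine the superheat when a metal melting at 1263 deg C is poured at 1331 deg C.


Formula: Superheat = T_pour - T_melt
Superheat = 1331 - 1263 = 68 deg C

Final answer: 68 deg C


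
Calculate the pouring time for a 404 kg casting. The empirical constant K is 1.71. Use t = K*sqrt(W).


Formula: t = K * sqrt(W)
sqrt(W) = sqrt(404) = 20.09975
t = 1.71 * 20.09975 = 34.3706 s

Final answer: 34.3706 s


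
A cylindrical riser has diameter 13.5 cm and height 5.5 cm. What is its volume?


Formula: V = pi * (D/2)^2 * H  (cylinder volume)
Radius = D/2 = 13.5/2 = 6.75 cm
V = pi * 6.75^2 * 5.5 = 787.2635 cm^3

787.2635 cm^3


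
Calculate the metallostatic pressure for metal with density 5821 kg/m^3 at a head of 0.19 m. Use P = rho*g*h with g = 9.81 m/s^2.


Formula: P = rho * g * h
rho * g = 5821 * 9.81 = 57104.01 N/m^3
P = 57104.01 * 0.19 = 10849.7619 Pa

Answer: 10849.7619 Pa


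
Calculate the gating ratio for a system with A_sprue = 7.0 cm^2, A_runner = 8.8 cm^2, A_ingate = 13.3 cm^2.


Sprue:Runner:Ingate = 1 : 8.8/7.0 : 13.3/7.0 = 1:1.26:1.90


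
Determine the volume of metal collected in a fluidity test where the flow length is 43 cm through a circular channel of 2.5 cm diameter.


Formula: V = pi * (d/2)^2 * L  (cylinder volume)
Radius = 2.5/2 = 1.25 cm
V = pi * 1.25^2 * 43 = 211.0758 cm^3

Answer: 211.0758 cm^3


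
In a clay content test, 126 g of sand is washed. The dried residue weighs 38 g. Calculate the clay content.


Formula: Clay% = (W_total - W_washed) / W_total * 100
Clay mass = 126 - 38 = 88 g
Clay% = 88 / 126 * 100 = 69.8413%

Final answer: 69.8413%


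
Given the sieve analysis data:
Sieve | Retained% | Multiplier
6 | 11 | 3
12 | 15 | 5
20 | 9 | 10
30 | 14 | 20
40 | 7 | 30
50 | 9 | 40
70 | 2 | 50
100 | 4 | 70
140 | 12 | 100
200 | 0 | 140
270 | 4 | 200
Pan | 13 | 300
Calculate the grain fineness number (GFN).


Formula: GFN = sum(pct * multiplier) / sum(pct)
sum(pct * multiplier) = 7328
sum(pct) = 100
GFN = 7328 / 100 = 73.28

Final answer: 73.28


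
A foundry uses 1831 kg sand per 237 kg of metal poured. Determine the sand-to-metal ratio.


Formula: Sand-to-Metal Ratio = W_sand / W_metal
Ratio = 1831 kg / 237 kg = 7.7257

7.7257


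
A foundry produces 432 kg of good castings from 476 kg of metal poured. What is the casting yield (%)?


Formula: Casting Yield = (W_good / W_total) * 100
Yield = (432 kg / 476 kg) * 100 = 90.7563%

Final answer: 90.7563%


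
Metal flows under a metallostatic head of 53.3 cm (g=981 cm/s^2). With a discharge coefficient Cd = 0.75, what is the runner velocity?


Formula: v = Cd * sqrt(2 * g * h)  (Torricelli with discharge coefficient)
2*g*h = 2 * 981 * 53.3 = 104574.6 cm^2/s^2
sqrt(104574.6) = 323.37996 cm/s
v = 0.75 * 323.37996 = 242.5350 cm/s

242.5350 cm/s


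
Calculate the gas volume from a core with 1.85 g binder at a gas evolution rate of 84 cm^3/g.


Formula: V_gas = W_binder * gas_evolution_rate
V = 1.85 g * 84 cm^3/g = 155.4000 cm^3


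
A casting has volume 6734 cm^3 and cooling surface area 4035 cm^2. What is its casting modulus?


Formula: Casting Modulus M = V / A
M = 6734 cm^3 / 4035 cm^2 = 1.6689 cm

Answer: 1.6689 cm


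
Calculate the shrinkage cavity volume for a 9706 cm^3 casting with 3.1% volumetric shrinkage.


Formula: V_shrink = V_casting * shrinkage_pct / 100
V_shrink = 9706 cm^3 * 3.1 / 100 = 300.8860 cm^3

Answer: 300.8860 cm^3


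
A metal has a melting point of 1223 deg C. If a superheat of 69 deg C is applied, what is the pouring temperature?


Formula: T_pour = T_melt + Superheat
T_pour = 1223 + 69 = 1292 deg C

Final answer: 1292 deg C


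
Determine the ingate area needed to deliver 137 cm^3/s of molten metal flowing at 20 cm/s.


Formula: A_ingate = Q / v  (continuity equation)
A = 137 cm^3/s / 20 cm/s = 6.8500 cm^2

Answer: 6.8500 cm^2


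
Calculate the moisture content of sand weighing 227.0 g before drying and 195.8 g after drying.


Formula: MC = (W_wet - W_dry) / W_wet * 100
Water mass = 227.0 - 195.8 = 31.2 g
MC = 31.2 / 227.0 * 100 = 13.7445%

Answer: 13.7445%


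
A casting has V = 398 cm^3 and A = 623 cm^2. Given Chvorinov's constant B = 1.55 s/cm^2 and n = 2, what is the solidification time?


Formula: t_s = B * (V/A)^n  (Chvorinov's rule, n=2)
Modulus M = V/A = 398/623 = 0.638844 cm
M^2 = 0.638844^2 = 0.408122 cm^2
t_s = 1.55 * 0.408122 = 0.6326 s

Answer: 0.6326 s


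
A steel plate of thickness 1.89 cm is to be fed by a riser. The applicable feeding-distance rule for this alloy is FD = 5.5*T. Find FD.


Formula: FD = 5.5 * T  (riser feeding-distance rule)
FD = 5.5 * 1.89 cm = 10.3950 cm

Answer: 10.3950 cm


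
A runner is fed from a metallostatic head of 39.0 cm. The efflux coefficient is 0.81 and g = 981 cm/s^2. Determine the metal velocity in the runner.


Formula: v = Cd * sqrt(2 * g * h)  (Torricelli with discharge coefficient)
2*g*h = 2 * 981 * 39.0 = 76518.0 cm^2/s^2
sqrt(76518.0) = 276.61887 cm/s
v = 0.81 * 276.61887 = 224.0613 cm/s

Final answer: 224.0613 cm/s


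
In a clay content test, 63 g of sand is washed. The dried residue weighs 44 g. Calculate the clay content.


Formula: Clay% = (W_total - W_washed) / W_total * 100
Clay mass = 63 - 44 = 19 g
Clay% = 19 / 63 * 100 = 30.1587%

Answer: 30.1587%


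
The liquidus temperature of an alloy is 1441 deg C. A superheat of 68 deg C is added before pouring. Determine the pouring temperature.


Formula: T_pour = T_melt + Superheat
T_pour = 1441 + 68 = 1509 deg C


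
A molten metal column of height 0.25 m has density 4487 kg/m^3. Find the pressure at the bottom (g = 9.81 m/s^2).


Formula: P = rho * g * h
rho * g = 4487 * 9.81 = 44017.47 N/m^3
P = 44017.47 * 0.25 = 11004.3675 Pa


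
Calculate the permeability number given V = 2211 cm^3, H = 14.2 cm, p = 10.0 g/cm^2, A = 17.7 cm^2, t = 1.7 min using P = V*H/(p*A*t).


Formula: Permeability Number P = (V * H) / (p * A * t)
Numerator: V * H = 2211 * 14.2 = 31396.2
Denominator: p * A * t = 10.0 * 17.7 * 1.7 = 300.9
P = 31396.2 / 300.9 = 104.3410


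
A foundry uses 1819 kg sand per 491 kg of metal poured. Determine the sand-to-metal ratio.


Formula: Sand-to-Metal Ratio = W_sand / W_metal
Ratio = 1819 kg / 491 kg = 3.7047


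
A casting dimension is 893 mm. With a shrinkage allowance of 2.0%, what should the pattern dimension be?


Formula: L_pattern = L_casting * (1 + shrinkage_rate/100)
Shrinkage factor = 1 + 2.0/100 = 1.02
L_pattern = 893 mm * 1.02 = 910.8600 mm

Answer: 910.8600 mm


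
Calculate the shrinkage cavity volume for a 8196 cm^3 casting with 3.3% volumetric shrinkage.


Formula: V_shrink = V_casting * shrinkage_pct / 100
V_shrink = 8196 cm^3 * 3.3 / 100 = 270.4680 cm^3

Answer: 270.4680 cm^3


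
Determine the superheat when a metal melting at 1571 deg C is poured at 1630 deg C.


Formula: Superheat = T_pour - T_melt
Superheat = 1630 - 1571 = 59 deg C

Final answer: 59 deg C


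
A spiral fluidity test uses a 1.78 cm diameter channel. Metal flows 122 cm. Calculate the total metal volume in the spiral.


Formula: V = pi * (d/2)^2 * L  (cylinder volume)
Radius = 1.78/2 = 0.89 cm
V = pi * 0.89^2 * 122 = 303.5916 cm^3

303.5916 cm^3


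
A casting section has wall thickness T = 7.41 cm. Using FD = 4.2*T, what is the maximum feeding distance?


Formula: FD = 4.2 * T  (riser feeding-distance rule)
FD = 4.2 * 7.41 cm = 31.1220 cm


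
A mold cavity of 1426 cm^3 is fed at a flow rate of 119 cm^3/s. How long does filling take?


Formula: t_fill = V_mold / Q_flow
t = 1426 cm^3 / 119 cm^3/s = 11.9832 s

Answer: 11.9832 s


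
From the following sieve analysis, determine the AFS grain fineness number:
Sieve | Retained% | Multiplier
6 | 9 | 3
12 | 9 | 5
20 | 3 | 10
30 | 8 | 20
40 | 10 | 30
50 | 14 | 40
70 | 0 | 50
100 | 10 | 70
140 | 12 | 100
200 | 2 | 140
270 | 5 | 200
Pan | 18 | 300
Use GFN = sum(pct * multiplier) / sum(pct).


Formula: GFN = sum(pct * multiplier) / sum(pct)
sum(pct * multiplier) = 9702
sum(pct) = 100
GFN = 9702 / 100 = 97.02


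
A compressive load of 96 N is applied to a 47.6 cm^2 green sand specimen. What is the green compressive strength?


Formula: Compressive Strength = Force / Area
Strength = 96 N / 47.6 cm^2 = 2.0168 N/cm^2

Answer: 2.0168 N/cm^2


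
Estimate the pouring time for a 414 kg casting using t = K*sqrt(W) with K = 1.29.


Formula: t = K * sqrt(W)
sqrt(W) = sqrt(414) = 20.34699
t = 1.29 * 20.34699 = 26.2476 s


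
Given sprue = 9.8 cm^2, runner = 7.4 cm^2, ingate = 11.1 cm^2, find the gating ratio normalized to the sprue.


Sprue:Runner:Ingate = 1 : 7.4/9.8 : 11.1/9.8 = 1:0.76:1.13

1:0.76:1.13


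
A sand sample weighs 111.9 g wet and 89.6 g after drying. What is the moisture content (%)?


Formula: MC = (W_wet - W_dry) / W_wet * 100
Water mass = 111.9 - 89.6 = 22.3 g
MC = 22.3 / 111.9 * 100 = 19.9285%

Final answer: 19.9285%


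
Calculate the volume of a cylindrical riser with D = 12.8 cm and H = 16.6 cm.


Formula: V = pi * (D/2)^2 * H  (cylinder volume)
Radius = D/2 = 12.8/2 = 6.4 cm
V = pi * 6.4^2 * 16.6 = 2136.0819 cm^3

Answer: 2136.0819 cm^3


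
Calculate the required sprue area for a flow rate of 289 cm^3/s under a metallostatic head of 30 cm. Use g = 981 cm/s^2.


Formula: v = sqrt(2*g*h), A = Q/v
Velocity: v = sqrt(2 * 981 * 30) = sqrt(58860) = 242.6108 cm/s
Sprue area: A = Q / v = 289 / 242.6108 = 1.1912 cm^2

1.1912 cm^2


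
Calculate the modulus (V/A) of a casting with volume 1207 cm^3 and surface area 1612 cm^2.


Formula: Casting Modulus M = V / A
M = 1207 cm^3 / 1612 cm^2 = 0.7488 cm


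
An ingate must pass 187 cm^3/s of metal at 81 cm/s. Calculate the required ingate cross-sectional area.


Formula: A_ingate = Q / v  (continuity equation)
A = 187 cm^3/s / 81 cm/s = 2.3086 cm^2

2.3086 cm^2


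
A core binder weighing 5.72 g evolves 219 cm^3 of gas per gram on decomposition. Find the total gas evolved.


Formula: V_gas = W_binder * gas_evolution_rate
V = 5.72 g * 219 cm^3/g = 1252.6800 cm^3


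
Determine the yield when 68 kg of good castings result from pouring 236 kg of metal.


Formula: Casting Yield = (W_good / W_total) * 100
Yield = (68 kg / 236 kg) * 100 = 28.8136%


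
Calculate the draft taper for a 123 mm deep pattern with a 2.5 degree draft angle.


Formula: taper = depth * tan(draft_angle)
tan(2.5 deg) = 0.0436609
taper = 123 mm * 0.0436609 = 5.3703 mm


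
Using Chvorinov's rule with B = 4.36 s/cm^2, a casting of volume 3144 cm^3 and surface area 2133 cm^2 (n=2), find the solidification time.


Formula: t_s = B * (V/A)^n  (Chvorinov's rule, n=2)
Modulus M = V/A = 3144/2133 = 1.473980 cm
M^2 = 1.473980^2 = 2.172617 cm^2
t_s = 4.36 * 2.172617 = 9.4726 s


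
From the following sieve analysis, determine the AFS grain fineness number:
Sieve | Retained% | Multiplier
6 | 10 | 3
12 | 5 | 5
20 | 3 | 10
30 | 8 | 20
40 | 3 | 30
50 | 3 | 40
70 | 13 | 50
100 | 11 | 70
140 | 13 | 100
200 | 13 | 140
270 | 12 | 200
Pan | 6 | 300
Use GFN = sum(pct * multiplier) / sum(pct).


Formula: GFN = sum(pct * multiplier) / sum(pct)
sum(pct * multiplier) = 9195
sum(pct) = 100
GFN = 9195 / 100 = 91.95

91.95


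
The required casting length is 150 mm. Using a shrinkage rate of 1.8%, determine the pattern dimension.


Formula: L_pattern = L_casting * (1 + shrinkage_rate/100)
Shrinkage factor = 1 + 1.8/100 = 1.018
L_pattern = 150 mm * 1.018 = 152.7000 mm

152.7000 mm


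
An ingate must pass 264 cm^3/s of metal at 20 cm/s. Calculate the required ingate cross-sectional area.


Formula: A_ingate = Q / v  (continuity equation)
A = 264 cm^3/s / 20 cm/s = 13.2000 cm^2

13.2000 cm^2


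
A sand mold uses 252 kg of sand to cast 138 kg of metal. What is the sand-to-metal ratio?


Formula: Sand-to-Metal Ratio = W_sand / W_metal
Ratio = 252 kg / 138 kg = 1.8261

Final answer: 1.8261


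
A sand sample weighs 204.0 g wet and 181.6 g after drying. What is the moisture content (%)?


Formula: MC = (W_wet - W_dry) / W_wet * 100
Water mass = 204.0 - 181.6 = 22.4 g
MC = 22.4 / 204.0 * 100 = 10.9804%

Final answer: 10.9804%


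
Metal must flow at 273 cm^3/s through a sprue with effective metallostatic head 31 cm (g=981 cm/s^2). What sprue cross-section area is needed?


Formula: v = sqrt(2*g*h), A = Q/v
Velocity: v = sqrt(2 * 981 * 31) = sqrt(60822) = 246.6212 cm/s
Sprue area: A = Q / v = 273 / 246.6212 = 1.1070 cm^2

Answer: 1.1070 cm^2


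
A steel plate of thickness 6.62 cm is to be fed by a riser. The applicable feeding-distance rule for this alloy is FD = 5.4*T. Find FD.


Formula: FD = 5.4 * T  (riser feeding-distance rule)
FD = 5.4 * 6.62 cm = 35.7480 cm

Final answer: 35.7480 cm


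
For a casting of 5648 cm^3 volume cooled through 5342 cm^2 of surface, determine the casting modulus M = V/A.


Formula: Casting Modulus M = V / A
M = 5648 cm^3 / 5342 cm^2 = 1.0573 cm

Final answer: 1.0573 cm


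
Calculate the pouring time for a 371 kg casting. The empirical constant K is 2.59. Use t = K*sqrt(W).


Formula: t = K * sqrt(W)
sqrt(W) = sqrt(371) = 19.26136
t = 2.59 * 19.26136 = 49.8869 s

Answer: 49.8869 s


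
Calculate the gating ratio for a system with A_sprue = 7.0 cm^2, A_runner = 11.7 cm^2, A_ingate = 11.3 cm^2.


Sprue:Runner:Ingate = 1 : 11.7/7.0 : 11.3/7.0 = 1:1.67:1.61

Answer: 1:1.67:1.61


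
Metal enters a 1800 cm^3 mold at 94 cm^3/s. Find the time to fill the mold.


Formula: t_fill = V_mold / Q_flow
t = 1800 cm^3 / 94 cm^3/s = 19.1489 s


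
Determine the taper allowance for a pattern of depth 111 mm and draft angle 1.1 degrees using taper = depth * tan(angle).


Formula: taper = depth * tan(draft_angle)
tan(1.1 deg) = 0.0192010
taper = 111 mm * 0.0192010 = 2.1313 mm

Final answer: 2.1313 mm


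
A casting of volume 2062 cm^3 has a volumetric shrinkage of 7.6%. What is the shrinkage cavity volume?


Formula: V_shrink = V_casting * shrinkage_pct / 100
V_shrink = 2062 cm^3 * 7.6 / 100 = 156.7120 cm^3

Final answer: 156.7120 cm^3


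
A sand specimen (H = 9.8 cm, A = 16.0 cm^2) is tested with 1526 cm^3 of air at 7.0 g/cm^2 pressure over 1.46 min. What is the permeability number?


Formula: Permeability Number P = (V * H) / (p * A * t)
Numerator: V * H = 1526 * 9.8 = 14954.8
Denominator: p * A * t = 7.0 * 16.0 * 1.46 = 163.52
P = 14954.8 / 163.52 = 91.4555

91.4555


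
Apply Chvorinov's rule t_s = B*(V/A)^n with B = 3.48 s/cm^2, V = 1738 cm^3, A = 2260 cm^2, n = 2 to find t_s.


Formula: t_s = B * (V/A)^n  (Chvorinov's rule, n=2)
Modulus M = V/A = 1738/2260 = 0.769027 cm
M^2 = 0.769027^2 = 0.591403 cm^2
t_s = 3.48 * 0.591403 = 2.0581 s

Final answer: 2.0581 s


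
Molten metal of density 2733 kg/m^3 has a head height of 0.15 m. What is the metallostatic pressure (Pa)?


Formula: P = rho * g * h
rho * g = 2733 * 9.81 = 26810.73 N/m^3
P = 26810.73 * 0.15 = 4021.6095 Pa

4021.6095 Pa


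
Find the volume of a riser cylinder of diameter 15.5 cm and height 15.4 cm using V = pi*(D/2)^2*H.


Formula: V = pi * (D/2)^2 * H  (cylinder volume)
Radius = D/2 = 15.5/2 = 7.75 cm
V = pi * 7.75^2 * 15.4 = 2905.8554 cm^3

Final answer: 2905.8554 cm^3


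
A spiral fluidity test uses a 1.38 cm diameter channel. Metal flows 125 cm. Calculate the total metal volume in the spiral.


Formula: V = pi * (d/2)^2 * L  (cylinder volume)
Radius = 1.38/2 = 0.69 cm
V = pi * 0.69^2 * 125 = 186.9640 cm^3

186.9640 cm^3


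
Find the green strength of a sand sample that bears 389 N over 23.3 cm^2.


Formula: Compressive Strength = Force / Area
Strength = 389 N / 23.3 cm^2 = 16.6953 N/cm^2

Answer: 16.6953 N/cm^2


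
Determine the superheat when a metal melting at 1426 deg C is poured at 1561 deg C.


Formula: Superheat = T_pour - T_melt
Superheat = 1561 - 1426 = 135 deg C

135 deg C


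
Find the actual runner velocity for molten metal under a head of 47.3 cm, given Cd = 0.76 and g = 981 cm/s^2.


Formula: v = Cd * sqrt(2 * g * h)  (Torricelli with discharge coefficient)
2*g*h = 2 * 981 * 47.3 = 92802.6 cm^2/s^2
sqrt(92802.6) = 304.63519 cm/s
v = 0.76 * 304.63519 = 231.5227 cm/s

231.5227 cm/s
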